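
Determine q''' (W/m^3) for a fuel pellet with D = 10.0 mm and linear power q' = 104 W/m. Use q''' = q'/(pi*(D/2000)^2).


r = D / 2 / 1000 = 10.0 / 2 / 1000 = 0.005 m
q''' = q' / (pi * r^2)
q''' = 104 / (pi * 0.005^2)
q''' = 1.3242e+06 W/m^3

1.3242e+06


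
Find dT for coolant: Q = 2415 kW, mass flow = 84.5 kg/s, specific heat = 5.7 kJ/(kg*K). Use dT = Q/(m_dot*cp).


dT = Q / (m_dot * cp)
dT = 2415 / (84.5 * 5.7)
dT = 5.0140 C

5.0140


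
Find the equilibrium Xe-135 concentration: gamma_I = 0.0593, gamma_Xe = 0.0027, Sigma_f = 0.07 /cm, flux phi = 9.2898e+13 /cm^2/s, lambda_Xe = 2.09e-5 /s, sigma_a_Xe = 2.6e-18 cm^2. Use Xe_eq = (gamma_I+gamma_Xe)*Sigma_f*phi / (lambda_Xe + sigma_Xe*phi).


Xe_eq = (gamma_I + gamma_Xe) * Sigma_f * phi / (lambda_Xe + sigma_Xe * phi)
Numerator = (0.0593 + 0.0027) * 0.07 * 9.2898e+13 = 4.031773e+11
Denominator = 2.09e-5 + 2.6e-18 * 9.2898e+13 = 2.624348e-04
Xe_eq = 4.031773e+11 / 2.624348e-04 = 1.5363e+15 /cm^3

1.5363e+15


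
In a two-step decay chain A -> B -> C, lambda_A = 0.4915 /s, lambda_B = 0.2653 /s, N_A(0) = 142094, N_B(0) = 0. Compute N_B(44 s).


N_B(t) = lambda_A * N_A0 / (lambda_B - lambda_A) * [exp(-lambda_A*t) - exp(-lambda_B*t)]
exp(-0.4915*44) = 4.054596e-10; exp(-0.2653*44) = 8.519099e-06
N_B = 0.4915 * 142094 / (0.2653 - 0.4915) * (4.054596e-10 - 8.519099e-06)
N_B = 2.6301

2.6301


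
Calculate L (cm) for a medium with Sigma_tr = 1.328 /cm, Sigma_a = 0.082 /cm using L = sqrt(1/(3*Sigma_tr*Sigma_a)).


D = 1 / (3 * Sigma_tr) = 1 / (3 * 1.328) = 0.2510040 cm
L = sqrt(D / Sigma_a)
L = sqrt(0.2510040 / 0.082)
L = 1.7496 cm

1.7496


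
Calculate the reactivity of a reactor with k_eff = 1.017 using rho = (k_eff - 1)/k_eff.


rho = (k_eff - 1) / k_eff
rho = (1.017 - 1) / 1.017
rho = 0.016716

0.016716


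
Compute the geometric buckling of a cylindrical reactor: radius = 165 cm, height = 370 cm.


B^2 = (2.405/R)^2 + (pi/H)^2
B^2 = (2.405/165)^2 + (pi/370)^2
B^2 = 2.8455e-04 /cm^2

2.8455e-04


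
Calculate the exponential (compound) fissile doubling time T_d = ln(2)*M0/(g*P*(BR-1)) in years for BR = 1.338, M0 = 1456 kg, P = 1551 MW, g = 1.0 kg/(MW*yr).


Breeding gain G = BR - 1 = 1.338 - 1 = 0.338
Fissile production rate = g * P * G = 1.0 * 1551 * 0.338 = 524.238 kg/yr
T_d = ln(2) * M0 / (g * P * G)
T_d = ln(2) * 1456 / 524.238 = 1.9251 yr

1.9251


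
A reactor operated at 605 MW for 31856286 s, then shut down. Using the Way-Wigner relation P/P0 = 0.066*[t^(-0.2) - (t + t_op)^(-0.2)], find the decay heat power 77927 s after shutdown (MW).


P/P0 = 0.066 * [t^(-0.2) - (t + t_op)^(-0.2)]
P/P0 = 0.066 * [77927^(-0.2) - (77927 + 31856286)^(-0.2)]
P/P0 = 0.066 * [0.1051144 - 0.03156085] = 0.004854534
P = 605 * 0.004854534 = 2.9370 MW

2.9370


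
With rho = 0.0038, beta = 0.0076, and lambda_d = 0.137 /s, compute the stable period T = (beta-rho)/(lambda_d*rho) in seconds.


T = (beta - rho) / (lambda_d * rho)
T = (0.0076 - 0.0038) / (0.137 * 0.0038)
T = 7.2993 s

7.2993


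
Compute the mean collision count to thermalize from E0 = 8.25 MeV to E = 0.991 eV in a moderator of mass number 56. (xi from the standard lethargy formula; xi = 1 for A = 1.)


xi = 1 + (A-1)^2/(2A)*ln((A-1)/(A+1)) = 0.03529286 (for A = 56)
n = ln(E0/E) / xi
n = ln(8.25e6 / 0.991) / 0.03529286
n = ln(8.324924e+06) / 0.03529286 = 451.50

451.50


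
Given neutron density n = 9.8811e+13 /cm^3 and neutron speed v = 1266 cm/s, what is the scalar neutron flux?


phi = n * v
phi = 9.8811e+13 * 1266
phi = 1.2509e+17 /cm^2/s

1.2509e+17


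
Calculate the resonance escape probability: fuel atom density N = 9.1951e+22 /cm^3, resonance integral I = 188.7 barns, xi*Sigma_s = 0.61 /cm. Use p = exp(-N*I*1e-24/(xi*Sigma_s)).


p = exp(-N * I * 1e-24 / (xi*Sigma_s))
p = exp(-9.1951e+22 * 188.7 * 1e-24 / 0.61)
p = 4.4331e-13

4.4331e-13


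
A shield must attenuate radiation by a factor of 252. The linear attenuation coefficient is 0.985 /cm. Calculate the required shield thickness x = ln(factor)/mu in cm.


x = ln(factor) / mu
x = ln(252) / 0.985
x = 5.6136 cm

5.6136


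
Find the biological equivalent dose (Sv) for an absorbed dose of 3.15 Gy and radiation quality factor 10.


H = D * Q
H = 3.15 * 10
H = 31.500 Sv

31.500


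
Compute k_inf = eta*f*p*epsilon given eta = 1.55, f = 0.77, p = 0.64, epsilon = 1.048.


k_inf = eta * f * p * epsilon
k_inf = 1.55 * 0.77 * 0.64 * 1.048
k_inf = 0.80050

0.80050


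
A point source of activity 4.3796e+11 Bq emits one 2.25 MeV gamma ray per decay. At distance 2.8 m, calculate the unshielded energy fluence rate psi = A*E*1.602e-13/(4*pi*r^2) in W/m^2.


psi = A * E * 1.602e-13 / (4*pi*r^2)
psi = 4.3796e+11 * 2.25 * 1.602e-13 / (4*pi*2.8^2)
psi = 0.0016023 W/m^2

0.0016023


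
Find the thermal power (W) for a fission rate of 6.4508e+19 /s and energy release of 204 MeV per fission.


P = fission_rate * E_MeV * 1.602e-13
P = 6.4508e+19 * 204 * 1.602e-13
P = 2.1082e+09 W

2.1082e+09


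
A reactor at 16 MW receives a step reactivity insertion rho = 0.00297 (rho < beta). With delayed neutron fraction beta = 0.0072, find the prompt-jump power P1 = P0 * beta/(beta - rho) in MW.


P1/P0 = beta / (beta - rho)
P1/P0 = 0.0072 / (0.0072 - 0.00297) = 1.702128
P1 = 16 * 1.702128 = 27.234 MW

27.234


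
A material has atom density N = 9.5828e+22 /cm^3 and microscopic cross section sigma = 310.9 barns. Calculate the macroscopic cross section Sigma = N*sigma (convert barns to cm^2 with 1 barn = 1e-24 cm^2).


Sigma = N * sigma_barns * 1e-24
Sigma = 9.5828e+22 * 310.9 * 1e-24
Sigma = 29.793 /cm

29.793


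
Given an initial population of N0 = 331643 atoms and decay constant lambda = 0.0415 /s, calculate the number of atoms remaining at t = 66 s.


N = N0 * exp(-lambda * t)
N = 331643 * exp(-0.0415 * 66)
N = 21436

21436


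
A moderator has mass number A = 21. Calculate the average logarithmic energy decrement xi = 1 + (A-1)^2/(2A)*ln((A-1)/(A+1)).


xi = 1 + (A-1)^2/(2A) * ln((A-1)/(A+1))
xi = 1 + (21-1)^2/(2*21) * ln((21-1)/(21 +1))
xi = 0.092284

0.092284


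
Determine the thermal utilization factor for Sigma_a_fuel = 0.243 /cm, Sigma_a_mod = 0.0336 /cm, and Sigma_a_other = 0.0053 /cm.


f = Sigma_a_fuel / (Sigma_a_fuel + Sigma_a_mod + Sigma_a_other)
f = 0.243 / (0.243 + 0.0336 + 0.0053)
f = 0.86201

0.86201


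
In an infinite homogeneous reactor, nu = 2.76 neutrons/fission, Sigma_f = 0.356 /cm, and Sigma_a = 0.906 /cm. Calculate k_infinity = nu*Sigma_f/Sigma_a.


k_inf = nu * Sigma_f / Sigma_a
k_inf = 2.76 * 0.356 / 0.906
k_inf = 1.0845

1.0845


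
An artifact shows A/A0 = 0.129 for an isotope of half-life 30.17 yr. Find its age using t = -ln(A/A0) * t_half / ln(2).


lambda = ln(2) / t_half = ln(2) / 30.17 = 0.02297472 /yr
t = -ln(A/A0) / lambda
t = -ln(0.129) / 0.02297472
t = 89.139 yr

89.139


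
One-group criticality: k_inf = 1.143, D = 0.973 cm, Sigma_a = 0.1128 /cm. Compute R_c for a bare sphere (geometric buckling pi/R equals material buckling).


L^2 = D / Sigma_a = 0.973 / 0.1128 = 8.625887 cm^2
B_m^2 = (k_inf - 1) / L^2 = (1.143 - 1) / 8.625887 = 0.01657801 /cm^2
For a bare sphere: B_g = pi/R, so R_c = pi / sqrt(B_m^2)
R_c = pi / sqrt(0.01657801) = 24.400 cm

24.400


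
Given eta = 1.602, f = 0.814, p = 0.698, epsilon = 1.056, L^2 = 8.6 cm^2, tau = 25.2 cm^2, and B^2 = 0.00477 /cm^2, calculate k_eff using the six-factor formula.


k_inf = eta*f*p*eps = 1.602*0.814*0.698*1.056 = 0.9611834
P_TNL = 1/(1 + L^2*B^2) = 1/(1 + 8.6*0.00477) = 0.9605945
P_FNL = exp(-B^2*tau) = exp(-0.00477*25.2) = 0.8867395
k_eff = k_inf * P_TNL * P_FNL = 0.9611834 * 0.9605945 * 0.8867395
k_eff = 0.81873

0.81873


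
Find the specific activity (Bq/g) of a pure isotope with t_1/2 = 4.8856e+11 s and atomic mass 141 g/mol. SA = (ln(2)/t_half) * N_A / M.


lambda = ln(2) / t_half = ln(2) / 4.8856e+11 = 1.418755e-12 /s
SA = lambda * N_A / M
SA = 1.418755e-12 * 6.022e23 / 141
SA = 6.0594e+09 Bq/g

6.0594e+09


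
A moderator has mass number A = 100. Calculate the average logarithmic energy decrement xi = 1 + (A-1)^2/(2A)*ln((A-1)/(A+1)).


xi = 1 + (A-1)^2/(2A) * ln((A-1)/(A+1))
xi = 1 + (100-1)^2/(2*100) * ln((100-1)/(100 +1))
xi = 0.019867

0.019867


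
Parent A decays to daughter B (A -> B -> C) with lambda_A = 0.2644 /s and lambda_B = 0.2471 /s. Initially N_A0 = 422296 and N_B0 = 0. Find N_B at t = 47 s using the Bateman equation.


N_B(t) = lambda_A * N_A0 / (lambda_B - lambda_A) * [exp(-lambda_A*t) - exp(-lambda_B*t)]
exp(-0.2644*47) = 4.009676e-06; exp(-0.2471*47) = 9.041369e-06
N_B = 0.2644 * 422296 / (0.2471 - 0.2644) * (4.009676e-06 - 9.041369e-06)
N_B = 32.475

32.475


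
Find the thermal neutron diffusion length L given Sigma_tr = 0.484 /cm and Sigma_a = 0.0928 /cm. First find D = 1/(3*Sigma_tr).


D = 1 / (3 * Sigma_tr) = 1 / (3 * 0.484) = 0.6887052 cm
L = sqrt(D / Sigma_a)
L = sqrt(0.6887052 / 0.0928)
L = 2.7242 cm

2.7242


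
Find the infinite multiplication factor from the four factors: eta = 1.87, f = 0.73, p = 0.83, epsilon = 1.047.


k_inf = eta * f * p * epsilon
k_inf = 1.87 * 0.73 * 0.83 * 1.047
k_inf = 1.1863

1.1863


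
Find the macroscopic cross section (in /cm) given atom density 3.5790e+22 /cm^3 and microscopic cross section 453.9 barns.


Sigma = N * sigma_barns * 1e-24
Sigma = 3.5790e+22 * 453.9 * 1e-24
Sigma = 16.245 /cm

16.245


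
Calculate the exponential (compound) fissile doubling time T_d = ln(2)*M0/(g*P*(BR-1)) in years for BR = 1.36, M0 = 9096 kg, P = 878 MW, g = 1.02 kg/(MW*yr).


Breeding gain G = BR - 1 = 1.36 - 1 = 0.36
Fissile production rate = g * P * G = 1.02 * 878 * 0.36 = 322.4016 kg/yr
T_d = ln(2) * M0 / (g * P * G)
T_d = ln(2) * 9096 / 322.4016 = 19.556 yr

19.556


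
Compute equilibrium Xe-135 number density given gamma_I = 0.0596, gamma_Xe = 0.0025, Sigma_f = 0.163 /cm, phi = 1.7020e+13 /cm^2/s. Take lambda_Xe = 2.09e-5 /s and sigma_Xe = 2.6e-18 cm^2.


Xe_eq = (gamma_I + gamma_Xe) * Sigma_f * phi / (lambda_Xe + sigma_Xe * phi)
Numerator = (0.0596 + 0.0025) * 0.163 * 1.7020e+13 = 1.722815e+11
Denominator = 2.09e-5 + 2.6e-18 * 1.7020e+13 = 6.515200e-05
Xe_eq = 1.722815e+11 / 6.515200e-05 = 2.6443e+15 /cm^3

2.6443e+15


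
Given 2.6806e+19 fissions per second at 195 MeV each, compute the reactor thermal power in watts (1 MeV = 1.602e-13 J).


P = fission_rate * E_MeV * 1.602e-13
P = 2.6806e+19 * 195 * 1.602e-13
P = 8.3739e+08 W

8.3739e+08


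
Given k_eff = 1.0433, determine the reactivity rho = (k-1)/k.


rho = (k_eff - 1) / k_eff
rho = (1.0433 - 1) / 1.0433
rho = 0.041503

0.041503


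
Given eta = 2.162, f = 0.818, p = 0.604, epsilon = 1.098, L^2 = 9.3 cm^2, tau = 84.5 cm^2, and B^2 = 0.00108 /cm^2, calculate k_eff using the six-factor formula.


k_inf = eta*f*p*eps = 2.162*0.818*0.604*1.098 = 1.172866
P_TNL = 1/(1 + L^2*B^2) = 1/(1 + 9.3*0.00108) = 0.9900559
P_FNL = exp(-B^2*tau) = exp(-0.00108*84.5) = 0.9127804
k_eff = k_inf * P_TNL * P_FNL = 1.172866 * 0.9900559 * 0.9127804
k_eff = 1.0599

1.0599


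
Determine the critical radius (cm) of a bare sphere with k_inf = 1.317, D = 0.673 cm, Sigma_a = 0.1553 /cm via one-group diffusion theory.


L^2 = D / Sigma_a = 0.673 / 0.1553 = 4.333548 cm^2
B_m^2 = (k_inf - 1) / L^2 = (1.317 - 1) / 4.333548 = 0.07315022 /cm^2
For a bare sphere: B_g = pi/R, so R_c = pi / sqrt(B_m^2)
R_c = pi / sqrt(0.07315022) = 11.616 cm

11.616


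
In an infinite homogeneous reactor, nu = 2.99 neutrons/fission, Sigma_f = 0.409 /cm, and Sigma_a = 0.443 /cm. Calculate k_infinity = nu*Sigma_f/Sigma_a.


k_inf = nu * Sigma_f / Sigma_a
k_inf = 2.99 * 0.409 / 0.443
k_inf = 2.7605

2.7605


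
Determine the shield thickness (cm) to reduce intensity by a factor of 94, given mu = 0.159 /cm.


x = ln(factor) / mu
x = ln(94) / 0.159
x = 28.574 cm

28.574


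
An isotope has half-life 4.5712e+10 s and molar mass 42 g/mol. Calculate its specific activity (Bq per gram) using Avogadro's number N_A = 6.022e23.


lambda = ln(2) / t_half = ln(2) / 4.5712e+10 = 1.516335e-11 /s
SA = lambda * N_A / M
SA = 1.516335e-11 * 6.022e23 / 42
SA = 2.1741e+11 Bq/g

2.1741e+11


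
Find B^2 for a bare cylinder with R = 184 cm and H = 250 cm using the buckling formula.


B^2 = (2.405/R)^2 + (pi/H)^2
B^2 = (2.405/184)^2 + (pi/250)^2
B^2 = 3.2876e-04 /cm^2

3.2876e-04


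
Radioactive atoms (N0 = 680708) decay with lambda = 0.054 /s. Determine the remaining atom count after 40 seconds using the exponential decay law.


N = N0 * exp(-lambda * t)
N = 680708 * exp(-0.054 * 40)
N = 78503

78503


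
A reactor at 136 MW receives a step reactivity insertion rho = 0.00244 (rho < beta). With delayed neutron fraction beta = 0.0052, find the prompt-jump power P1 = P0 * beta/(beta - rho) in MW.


P1/P0 = beta / (beta - rho)
P1/P0 = 0.0052 / (0.0052 - 0.00244) = 1.884058
P1 = 136 * 1.884058 = 256.23 MW

256.23


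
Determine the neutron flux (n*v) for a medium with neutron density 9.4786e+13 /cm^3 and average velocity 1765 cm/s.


phi = n * v
phi = 9.4786e+13 * 1765
phi = 1.6730e+17 /cm^2/s

1.6730e+17


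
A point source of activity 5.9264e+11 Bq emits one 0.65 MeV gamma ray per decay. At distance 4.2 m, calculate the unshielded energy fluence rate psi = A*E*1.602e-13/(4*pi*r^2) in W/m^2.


psi = A * E * 1.602e-13 / (4*pi*r^2)
psi = 5.9264e+11 * 0.65 * 1.602e-13 / (4*pi*4.2^2)
psi = 2.7839e-04 W/m^2

2.7839e-04


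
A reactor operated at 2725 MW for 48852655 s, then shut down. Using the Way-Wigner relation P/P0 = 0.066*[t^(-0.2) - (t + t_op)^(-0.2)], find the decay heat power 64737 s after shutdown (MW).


P/P0 = 0.066 * [t^(-0.2) - (t + t_op)^(-0.2)]
P/P0 = 0.066 * [64737^(-0.2) - (64737 + 48852655)^(-0.2)]
P/P0 = 0.066 * [0.1090861 - 0.02898060] = 0.005286963
P = 2725 * 0.005286963 = 14.407 MW

14.407


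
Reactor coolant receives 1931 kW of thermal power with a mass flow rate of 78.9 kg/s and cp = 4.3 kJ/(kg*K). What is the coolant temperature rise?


dT = Q / (m_dot * cp)
dT = 1931 / (78.9 * 4.3)
dT = 5.6916 C

5.6916


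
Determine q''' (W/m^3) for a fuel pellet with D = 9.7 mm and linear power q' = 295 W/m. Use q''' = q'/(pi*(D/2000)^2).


r = D / 2 / 1000 = 9.7 / 2 / 1000 = 0.00485 m
q''' = q' / (pi * r^2)
q''' = 295 / (pi * 0.00485^2)
q''' = 3.9920e+06 W/m^3

3.9920e+06


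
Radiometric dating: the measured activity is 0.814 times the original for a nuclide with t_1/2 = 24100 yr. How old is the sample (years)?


lambda = ln(2) / t_half = ln(2) / 24100 = 2.876129e-05 /yr
t = -ln(A/A0) / lambda
t = -ln(0.814) / 2.876129e-05
t = 7155.3 yr

7155.3


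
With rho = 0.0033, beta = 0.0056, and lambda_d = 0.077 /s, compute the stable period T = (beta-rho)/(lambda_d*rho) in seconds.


T = (beta - rho) / (lambda_d * rho)
T = (0.0056 - 0.0033) / (0.077 * 0.0033)
T = 9.0516 s

9.0516


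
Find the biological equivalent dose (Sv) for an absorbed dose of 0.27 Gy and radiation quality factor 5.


H = D * Q
H = 0.27 * 5
H = 1.3500 Sv

1.3500


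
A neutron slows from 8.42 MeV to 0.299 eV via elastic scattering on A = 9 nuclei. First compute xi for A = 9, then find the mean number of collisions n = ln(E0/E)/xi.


xi = 1 + (A-1)^2/(2A)*ln((A-1)/(A+1)) = 0.2066007 (for A = 9)
n = ln(E0/E) / xi
n = ln(8.42e6 / 0.299) / 0.2066007
n = ln(2.816054e+07) / 0.2066007 = 83.027

83.027


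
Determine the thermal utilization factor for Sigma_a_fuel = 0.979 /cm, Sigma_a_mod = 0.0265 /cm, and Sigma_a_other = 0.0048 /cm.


f = Sigma_a_fuel / (Sigma_a_fuel + Sigma_a_mod + Sigma_a_other)
f = 0.979 / (0.979 + 0.0265 + 0.0048)
f = 0.96902

0.96902


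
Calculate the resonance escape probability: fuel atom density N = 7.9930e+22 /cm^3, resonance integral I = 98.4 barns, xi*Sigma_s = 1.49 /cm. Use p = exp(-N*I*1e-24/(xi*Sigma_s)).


p = exp(-N * I * 1e-24 / (xi*Sigma_s))
p = exp(-7.9930e+22 * 98.4 * 1e-24 / 1.49)
p = 0.0050996

0.0050996


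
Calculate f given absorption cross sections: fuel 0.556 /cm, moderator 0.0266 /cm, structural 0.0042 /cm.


f = Sigma_a_fuel / (Sigma_a_fuel + Sigma_a_mod + Sigma_a_other)
f = 0.556 / (0.556 + 0.0266 + 0.0042)
f = 0.94751

0.94751


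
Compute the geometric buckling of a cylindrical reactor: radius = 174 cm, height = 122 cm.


B^2 = (2.405/R)^2 + (pi/H)^2
B^2 = (2.405/174)^2 + (pi/122)^2
B^2 = 8.5414e-04 /cm^2

8.5414e-04


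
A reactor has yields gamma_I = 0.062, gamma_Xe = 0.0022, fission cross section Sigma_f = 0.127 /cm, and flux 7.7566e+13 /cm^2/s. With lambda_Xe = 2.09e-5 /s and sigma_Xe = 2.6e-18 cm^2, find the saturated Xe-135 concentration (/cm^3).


Xe_eq = (gamma_I + gamma_Xe) * Sigma_f * phi / (lambda_Xe + sigma_Xe * phi)
Numerator = (0.062 + 0.0022) * 0.127 * 7.7566e+13 = 6.324266e+11
Denominator = 2.09e-5 + 2.6e-18 * 7.7566e+13 = 2.225716e-04
Xe_eq = 6.324266e+11 / 2.225716e-04 = 2.8415e+15 /cm^3

2.8415e+15


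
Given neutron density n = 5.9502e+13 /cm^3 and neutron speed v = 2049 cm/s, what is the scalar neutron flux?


phi = n * v
phi = 5.9502e+13 * 2049
phi = 1.2192e+17 /cm^2/s

1.2192e+17


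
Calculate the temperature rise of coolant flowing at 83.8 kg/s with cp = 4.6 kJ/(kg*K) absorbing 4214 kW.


dT = Q / (m_dot * cp)
dT = 4214 / (83.8 * 4.6)
dT = 10.932 C

10.932


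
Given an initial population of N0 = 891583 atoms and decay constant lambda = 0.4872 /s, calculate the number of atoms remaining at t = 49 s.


N = N0 * exp(-lambda * t)
N = 891583 * exp(-0.4872 * 49)
N = 3.8224e-05

3.8224e-05


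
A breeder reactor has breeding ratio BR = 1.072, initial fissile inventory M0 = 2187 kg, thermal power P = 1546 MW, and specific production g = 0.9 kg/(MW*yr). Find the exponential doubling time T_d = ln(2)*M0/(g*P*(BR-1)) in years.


Breeding gain G = BR - 1 = 1.072 - 1 = 0.072
Fissile production rate = g * P * G = 0.9 * 1546 * 0.072 = 100.1808 kg/yr
T_d = ln(2) * M0 / (g * P * G)
T_d = ln(2) * 2187 / 100.1808 = 15.132 yr

15.132


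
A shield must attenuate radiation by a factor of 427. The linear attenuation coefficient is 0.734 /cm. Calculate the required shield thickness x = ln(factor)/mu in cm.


x = ln(factor) / mu
x = ln(427) / 0.734
x = 8.2517 cm

8.2517


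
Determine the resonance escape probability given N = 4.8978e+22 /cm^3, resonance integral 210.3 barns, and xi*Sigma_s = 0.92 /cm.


p = exp(-N * I * 1e-24 / (xi*Sigma_s))
p = exp(-4.8978e+22 * 210.3 * 1e-24 / 0.92)
p = 1.3733e-05

1.3733e-05


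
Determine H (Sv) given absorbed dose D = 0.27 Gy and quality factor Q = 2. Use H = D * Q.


H = D * Q
H = 0.27 * 2
H = 0.54000 Sv

0.54000


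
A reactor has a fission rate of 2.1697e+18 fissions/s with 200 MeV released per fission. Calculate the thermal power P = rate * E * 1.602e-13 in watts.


P = fission_rate * E_MeV * 1.602e-13
P = 2.1697e+18 * 200 * 1.602e-13
P = 6.9517e+07 W

6.9517e+07


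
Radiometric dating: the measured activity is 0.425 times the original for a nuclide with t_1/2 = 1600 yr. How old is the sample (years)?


lambda = ln(2) / t_half = ln(2) / 1600 = 4.332170e-04 /yr
t = -ln(A/A0) / lambda
t = -ln(0.425) / 4.332170e-04
t = 1975.1 yr

1975.1


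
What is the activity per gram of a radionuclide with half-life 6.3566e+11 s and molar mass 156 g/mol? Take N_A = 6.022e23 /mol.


lambda = ln(2) / t_half = ln(2) / 6.3566e+11 = 1.090437e-12 /s
SA = lambda * N_A / M
SA = 1.090437e-12 * 6.022e23 / 156
SA = 4.2094e+09 Bq/g

4.2094e+09


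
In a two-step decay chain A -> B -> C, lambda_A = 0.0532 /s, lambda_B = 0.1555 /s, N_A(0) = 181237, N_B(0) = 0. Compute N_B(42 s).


N_B(t) = lambda_A * N_A0 / (lambda_B - lambda_A) * [exp(-lambda_A*t) - exp(-lambda_B*t)]
exp(-0.0532*42) = 0.1070563; exp(-0.1555*42) = 0.001457548
N_B = 0.0532 * 181237 / (0.1555 - 0.0532) * (0.1070563 - 0.001457548)
N_B = 9952.7

9952.7


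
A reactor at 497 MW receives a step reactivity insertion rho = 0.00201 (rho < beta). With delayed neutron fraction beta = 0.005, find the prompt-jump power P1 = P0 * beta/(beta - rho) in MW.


P1/P0 = beta / (beta - rho)
P1/P0 = 0.005 / (0.005 - 0.00201) = 1.672241
P1 = 497 * 1.672241 = 831.10 MW

831.10


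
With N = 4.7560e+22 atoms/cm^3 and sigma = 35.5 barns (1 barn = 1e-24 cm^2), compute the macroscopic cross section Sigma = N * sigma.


Sigma = N * sigma_barns * 1e-24
Sigma = 4.7560e+22 * 35.5 * 1e-24
Sigma = 1.6884 /cm

1.6884


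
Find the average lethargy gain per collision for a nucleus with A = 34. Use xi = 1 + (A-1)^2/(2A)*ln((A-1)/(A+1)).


xi = 1 + (A-1)^2/(2A) * ln((A-1)/(A+1))
xi = 1 + (34-1)^2/(2*34) * ln((34-1)/(34 +1))
xi = 0.057687

0.057687


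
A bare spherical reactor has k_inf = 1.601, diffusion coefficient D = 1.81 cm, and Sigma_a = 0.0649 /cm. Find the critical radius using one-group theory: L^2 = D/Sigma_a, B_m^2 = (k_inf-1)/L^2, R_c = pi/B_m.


L^2 = D / Sigma_a = 1.81 / 0.0649 = 27.88906 cm^2
B_m^2 = (k_inf - 1) / L^2 = (1.601 - 1) / 27.88906 = 0.02154967 /cm^2
For a bare sphere: B_g = pi/R, so R_c = pi / sqrt(B_m^2)
R_c = pi / sqrt(0.02154967) = 21.401 cm

21.401


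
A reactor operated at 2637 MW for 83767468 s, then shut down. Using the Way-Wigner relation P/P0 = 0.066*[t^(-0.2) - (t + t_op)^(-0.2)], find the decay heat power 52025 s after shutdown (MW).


P/P0 = 0.066 * [t^(-0.2) - (t + t_op)^(-0.2)]
P/P0 = 0.066 * [52025^(-0.2) - (52025 + 83767468)^(-0.2)]
P/P0 = 0.066 * [0.1139613 - 0.02602142] = 0.005804032
P = 2637 * 0.005804032 = 15.305 MW

15.305


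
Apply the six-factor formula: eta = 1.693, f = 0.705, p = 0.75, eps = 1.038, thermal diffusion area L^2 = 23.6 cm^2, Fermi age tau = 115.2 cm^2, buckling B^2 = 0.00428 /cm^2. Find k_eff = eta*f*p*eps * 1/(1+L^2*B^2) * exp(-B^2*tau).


k_inf = eta*f*p*eps = 1.693*0.705*0.75*1.038 = 0.9291904
P_TNL = 1/(1 + L^2*B^2) = 1/(1 + 23.6*0.00428) = 0.9082586
P_FNL = exp(-B^2*tau) = exp(-0.00428*115.2) = 0.6107571
k_eff = k_inf * P_TNL * P_FNL = 0.9291904 * 0.9082586 * 0.6107571
k_eff = 0.51545

0.51545


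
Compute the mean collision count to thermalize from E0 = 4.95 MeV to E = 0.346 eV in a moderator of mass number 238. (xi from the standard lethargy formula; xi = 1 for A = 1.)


xi = 1 + (A-1)^2/(2A)*ln((A-1)/(A+1)) = 0.008379872 (for A = 238)
n = ln(E0/E) / xi
n = ln(4.95e6 / 0.346) / 0.008379872
n = ln(1.430636e+07) / 0.008379872 = 1966.2

1966.2


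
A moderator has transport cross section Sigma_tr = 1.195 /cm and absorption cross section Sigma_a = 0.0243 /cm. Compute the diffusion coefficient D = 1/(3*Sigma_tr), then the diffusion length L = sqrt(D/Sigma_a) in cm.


D = 1 / (3 * Sigma_tr) = 1 / (3 * 1.195) = 0.2789400 cm
L = sqrt(D / Sigma_a)
L = sqrt(0.2789400 / 0.0243)
L = 3.3881 cm

3.3881


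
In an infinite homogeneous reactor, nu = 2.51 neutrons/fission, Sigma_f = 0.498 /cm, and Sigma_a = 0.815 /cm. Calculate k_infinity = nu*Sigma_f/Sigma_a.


k_inf = nu * Sigma_f / Sigma_a
k_inf = 2.51 * 0.498 / 0.815
k_inf = 1.5337

1.5337


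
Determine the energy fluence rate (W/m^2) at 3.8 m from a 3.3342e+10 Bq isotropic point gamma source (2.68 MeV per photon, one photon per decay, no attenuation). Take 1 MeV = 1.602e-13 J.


psi = A * E * 1.602e-13 / (4*pi*r^2)
psi = 3.3342e+10 * 2.68 * 1.602e-13 / (4*pi*3.8^2)
psi = 7.8888e-05 W/m^2

7.8888e-05


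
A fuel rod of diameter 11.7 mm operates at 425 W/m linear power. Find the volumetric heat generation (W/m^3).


r = D / 2 / 1000 = 11.7 / 2 / 1000 = 0.00585 m
q''' = q' / (pi * r^2)
q''' = 425 / (pi * 0.00585^2)
q''' = 3.9530e+06 W/m^3

3.9530e+06


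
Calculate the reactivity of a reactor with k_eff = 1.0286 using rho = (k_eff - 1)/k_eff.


rho = (k_eff - 1) / k_eff
rho = (1.0286 - 1) / 1.0286
rho = 0.027805

0.027805


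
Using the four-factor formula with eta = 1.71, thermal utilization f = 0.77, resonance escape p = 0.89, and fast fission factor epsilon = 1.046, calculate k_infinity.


k_inf = eta * f * p * epsilon
k_inf = 1.71 * 0.77 * 0.89 * 1.046
k_inf = 1.2258

1.2258


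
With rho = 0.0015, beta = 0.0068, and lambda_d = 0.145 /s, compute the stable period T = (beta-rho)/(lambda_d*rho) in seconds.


T = (beta - rho) / (lambda_d * rho)
T = (0.0068 - 0.0015) / (0.145 * 0.0015)
T = 24.368 s

24.368


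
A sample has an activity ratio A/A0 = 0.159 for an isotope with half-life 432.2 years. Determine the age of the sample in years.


lambda = ln(2) / t_half = ln(2) / 432.2 = 0.001603765 /yr
t = -ln(A/A0) / lambda
t = -ln(0.159) / 0.001603765
t = 1146.6 yr

1146.6


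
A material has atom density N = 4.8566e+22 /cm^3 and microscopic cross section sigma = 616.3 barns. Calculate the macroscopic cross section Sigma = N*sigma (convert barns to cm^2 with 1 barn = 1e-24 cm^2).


Sigma = N * sigma_barns * 1e-24
Sigma = 4.8566e+22 * 616.3 * 1e-24
Sigma = 29.931 /cm

29.931


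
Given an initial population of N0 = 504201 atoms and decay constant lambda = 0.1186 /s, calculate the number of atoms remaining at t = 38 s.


N = N0 * exp(-lambda * t)
N = 504201 * exp(-0.1186 * 38)
N = 5563.2

5563.2


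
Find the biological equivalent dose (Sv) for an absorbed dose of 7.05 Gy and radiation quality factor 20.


H = D * Q
H = 7.05 * 20
H = 141.00 Sv

141.00


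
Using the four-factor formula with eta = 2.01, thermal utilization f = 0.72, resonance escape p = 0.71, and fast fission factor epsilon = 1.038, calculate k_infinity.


k_inf = eta * f * p * epsilon
k_inf = 2.01 * 0.72 * 0.71 * 1.038
k_inf = 1.0666

1.0666


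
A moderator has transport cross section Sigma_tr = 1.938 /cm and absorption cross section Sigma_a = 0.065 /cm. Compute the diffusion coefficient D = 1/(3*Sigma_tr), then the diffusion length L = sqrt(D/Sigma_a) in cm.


D = 1 / (3 * Sigma_tr) = 1 / (3 * 1.938) = 0.1719986 cm
L = sqrt(D / Sigma_a)
L = sqrt(0.1719986 / 0.065)
L = 1.6267 cm

1.6267


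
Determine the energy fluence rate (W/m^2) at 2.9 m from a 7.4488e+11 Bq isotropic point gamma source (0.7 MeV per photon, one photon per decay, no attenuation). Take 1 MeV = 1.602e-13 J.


psi = A * E * 1.602e-13 / (4*pi*r^2)
psi = 7.4488e+11 * 0.7 * 1.602e-13 / (4*pi*2.9^2)
psi = 7.9039e-04 W/m^2

7.9039e-04


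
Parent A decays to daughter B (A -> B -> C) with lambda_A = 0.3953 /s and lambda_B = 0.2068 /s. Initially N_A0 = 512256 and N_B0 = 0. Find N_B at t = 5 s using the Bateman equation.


N_B(t) = lambda_A * N_A0 / (lambda_B - lambda_A) * [exp(-lambda_A*t) - exp(-lambda_B*t)]
exp(-0.3953*5) = 0.1385533; exp(-0.2068*5) = 0.3555818
N_B = 0.3953 * 512256 / (0.2068 - 0.3953) * (0.1385533 - 0.3555818)
N_B = 233141

233141


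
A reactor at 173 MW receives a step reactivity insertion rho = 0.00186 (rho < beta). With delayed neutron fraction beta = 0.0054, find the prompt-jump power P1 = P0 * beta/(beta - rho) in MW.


P1/P0 = beta / (beta - rho)
P1/P0 = 0.0054 / (0.0054 - 0.00186) = 1.525424
P1 = 173 * 1.525424 = 263.90 MW

263.90


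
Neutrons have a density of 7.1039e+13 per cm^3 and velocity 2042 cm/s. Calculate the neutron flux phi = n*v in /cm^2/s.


phi = n * v
phi = 7.1039e+13 * 2042
phi = 1.4506e+17 /cm^2/s

1.4506e+17


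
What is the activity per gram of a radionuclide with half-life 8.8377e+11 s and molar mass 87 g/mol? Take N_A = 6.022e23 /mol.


lambda = ln(2) / t_half = ln(2) / 8.8377e+11 = 7.843072e-13 /s
SA = lambda * N_A / M
SA = 7.843072e-13 * 6.022e23 / 87
SA = 5.4288e+09 Bq/g

5.4288e+09


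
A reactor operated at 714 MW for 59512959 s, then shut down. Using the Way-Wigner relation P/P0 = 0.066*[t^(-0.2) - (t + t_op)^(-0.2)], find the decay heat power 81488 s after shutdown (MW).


P/P0 = 0.066 * [t^(-0.2) - (t + t_op)^(-0.2)]
P/P0 = 0.066 * [81488^(-0.2) - (81488 + 59512959)^(-0.2)]
P/P0 = 0.066 * [0.1041793 - 0.02785857] = 0.005037168
P = 714 * 0.005037168 = 3.5965 MW

3.5965


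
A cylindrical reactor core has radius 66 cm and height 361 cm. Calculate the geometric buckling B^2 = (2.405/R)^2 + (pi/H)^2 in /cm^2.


B^2 = (2.405/R)^2 + (pi/H)^2
B^2 = (2.405/66)^2 + (pi/361)^2
B^2 = 0.0014036 /cm^2

0.0014036


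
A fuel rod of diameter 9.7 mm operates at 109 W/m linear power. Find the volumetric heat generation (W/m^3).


r = D / 2 / 1000 = 9.7 / 2 / 1000 = 0.00485 m
q''' = q' / (pi * r^2)
q''' = 109 / (pi * 0.00485^2)
q''' = 1.4750e+06 W/m^3

1.4750e+06


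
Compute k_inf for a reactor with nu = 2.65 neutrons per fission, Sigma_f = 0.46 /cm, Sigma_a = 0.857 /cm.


k_inf = nu * Sigma_f / Sigma_a
k_inf = 2.65 * 0.46 / 0.857
k_inf = 1.4224

1.4224


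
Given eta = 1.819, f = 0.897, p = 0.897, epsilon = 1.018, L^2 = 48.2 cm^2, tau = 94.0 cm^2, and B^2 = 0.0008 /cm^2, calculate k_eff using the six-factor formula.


k_inf = eta*f*p*eps = 1.819*0.897*0.897*1.018 = 1.489928
P_TNL = 1/(1 + L^2*B^2) = 1/(1 + 48.2*0.0008) = 0.9628717
P_FNL = exp(-B^2*tau) = exp(-0.0008*94.0) = 0.9275580
k_eff = k_inf * P_TNL * P_FNL = 1.489928 * 0.9628717 * 0.9275580
k_eff = 1.3307

1.3307


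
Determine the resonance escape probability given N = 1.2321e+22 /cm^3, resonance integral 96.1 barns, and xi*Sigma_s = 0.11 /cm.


p = exp(-N * I * 1e-24 / (xi*Sigma_s))
p = exp(-1.2321e+22 * 96.1 * 1e-24 / 0.11)
p = 2.1146e-05

2.1146e-05


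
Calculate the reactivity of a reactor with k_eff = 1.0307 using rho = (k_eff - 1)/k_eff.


rho = (k_eff - 1) / k_eff
rho = (1.0307 - 1) / 1.0307
rho = 0.029786

0.029786


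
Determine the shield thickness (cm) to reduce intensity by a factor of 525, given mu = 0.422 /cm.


x = ln(factor) / mu
x = ln(525) / 0.422
x = 14.842 cm

14.842


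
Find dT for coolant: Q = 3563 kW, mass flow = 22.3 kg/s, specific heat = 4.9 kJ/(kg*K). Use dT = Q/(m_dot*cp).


dT = Q / (m_dot * cp)
dT = 3563 / (22.3 * 4.9)
dT = 32.607 C

32.607


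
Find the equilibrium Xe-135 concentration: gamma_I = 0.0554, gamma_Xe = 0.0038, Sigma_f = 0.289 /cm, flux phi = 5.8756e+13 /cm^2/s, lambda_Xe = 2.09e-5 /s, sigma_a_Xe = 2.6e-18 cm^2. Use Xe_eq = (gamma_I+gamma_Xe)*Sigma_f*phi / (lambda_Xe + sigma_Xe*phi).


Xe_eq = (gamma_I + gamma_Xe) * Sigma_f * phi / (lambda_Xe + sigma_Xe * phi)
Numerator = (0.0554 + 0.0038) * 0.289 * 5.8756e+13 = 1.005245e+12
Denominator = 2.09e-5 + 2.6e-18 * 5.8756e+13 = 1.736656e-04
Xe_eq = 1.005245e+12 / 1.736656e-04 = 5.7884e+15 /cm^3

5.7884e+15


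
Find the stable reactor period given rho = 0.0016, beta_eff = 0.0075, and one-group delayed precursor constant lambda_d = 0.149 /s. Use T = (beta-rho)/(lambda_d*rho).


T = (beta - rho) / (lambda_d * rho)
T = (0.0075 - 0.0016) / (0.149 * 0.0016)
T = 24.748 s

24.748


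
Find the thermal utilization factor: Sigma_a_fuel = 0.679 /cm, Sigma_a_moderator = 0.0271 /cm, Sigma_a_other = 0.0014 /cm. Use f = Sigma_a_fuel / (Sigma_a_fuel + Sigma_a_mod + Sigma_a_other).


f = Sigma_a_fuel / (Sigma_a_fuel + Sigma_a_mod + Sigma_a_other)
f = 0.679 / (0.679 + 0.0271 + 0.0014)
f = 0.95972

0.95972


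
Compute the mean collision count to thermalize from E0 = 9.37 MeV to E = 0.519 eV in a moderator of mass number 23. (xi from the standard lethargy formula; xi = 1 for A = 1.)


xi = 1 + (A-1)^2/(2A)*ln((A-1)/(A+1)) = 0.08448899 (for A = 23)
n = ln(E0/E) / xi
n = ln(9.37e6 / 0.519) / 0.08448899
n = ln(1.805395e+07) / 0.08448899 = 197.76

197.76


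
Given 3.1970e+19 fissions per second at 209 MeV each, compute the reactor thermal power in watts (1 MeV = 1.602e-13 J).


P = fission_rate * E_MeV * 1.602e-13
P = 3.1970e+19 * 209 * 1.602e-13
P = 1.0704e+09 W

1.0704e+09


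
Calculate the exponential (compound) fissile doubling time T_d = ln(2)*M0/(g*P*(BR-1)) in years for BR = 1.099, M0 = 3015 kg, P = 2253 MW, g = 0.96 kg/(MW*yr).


Breeding gain G = BR - 1 = 1.099 - 1 = 0.099
Fissile production rate = g * P * G = 0.96 * 2253 * 0.099 = 214.12512 kg/yr
T_d = ln(2) * M0 / (g * P * G)
T_d = ln(2) * 3015 / 214.12512 = 9.7599 yr

9.7599


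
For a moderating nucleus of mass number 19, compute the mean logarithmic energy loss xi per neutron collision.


xi = 1 + (A-1)^2/(2A) * ln((A-1)/(A+1))
xi = 1 + (19-1)^2/(2*19) * ln((19-1)/(19 +1))
xi = 0.10166

0.10166


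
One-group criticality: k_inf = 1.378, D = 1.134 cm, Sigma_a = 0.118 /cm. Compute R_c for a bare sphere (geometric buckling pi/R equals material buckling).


L^2 = D / Sigma_a = 1.134 / 0.118 = 9.610169 cm^2
B_m^2 = (k_inf - 1) / L^2 = (1.378 - 1) / 9.610169 = 0.03933334 /cm^2
For a bare sphere: B_g = pi/R, so R_c = pi / sqrt(B_m^2)
R_c = pi / sqrt(0.03933334) = 15.841 cm

15.841


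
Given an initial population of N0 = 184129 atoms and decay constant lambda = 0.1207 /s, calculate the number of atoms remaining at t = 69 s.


N = N0 * exp(-lambda * t)
N = 184129 * exp(-0.1207 * 69)
N = 44.482

44.482


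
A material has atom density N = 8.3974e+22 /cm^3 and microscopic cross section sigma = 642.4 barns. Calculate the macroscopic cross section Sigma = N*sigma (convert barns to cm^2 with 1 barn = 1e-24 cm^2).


Sigma = N * sigma_barns * 1e-24
Sigma = 8.3974e+22 * 642.4 * 1e-24
Sigma = 53.945 /cm

53.945


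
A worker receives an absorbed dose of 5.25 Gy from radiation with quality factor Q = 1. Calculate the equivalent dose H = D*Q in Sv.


H = D * Q
H = 5.25 * 1
H = 5.2500 Sv

5.2500


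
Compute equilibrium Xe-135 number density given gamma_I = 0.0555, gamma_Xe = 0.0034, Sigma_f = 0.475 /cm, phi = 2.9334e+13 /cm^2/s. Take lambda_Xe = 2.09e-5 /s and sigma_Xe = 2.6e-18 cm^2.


Xe_eq = (gamma_I + gamma_Xe) * Sigma_f * phi / (lambda_Xe + sigma_Xe * phi)
Numerator = (0.0555 + 0.0034) * 0.475 * 2.9334e+13 = 8.206920e+11
Denominator = 2.09e-5 + 2.6e-18 * 2.9334e+13 = 9.716840e-05
Xe_eq = 8.206920e+11 / 9.716840e-05 = 8.4461e+15 /cm^3

8.4461e+15


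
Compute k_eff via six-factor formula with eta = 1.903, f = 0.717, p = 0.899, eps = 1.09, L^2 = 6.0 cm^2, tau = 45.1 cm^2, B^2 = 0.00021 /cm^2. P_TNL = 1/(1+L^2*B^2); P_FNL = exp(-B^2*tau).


k_inf = eta*f*p*eps = 1.903*0.717*0.899*1.09 = 1.337039
P_TNL = 1/(1 + L^2*B^2) = 1/(1 + 6.0*0.00021) = 0.9987416
P_FNL = exp(-B^2*tau) = exp(-0.00021*45.1) = 0.9905737
k_eff = k_inf * P_TNL * P_FNL = 1.337039 * 0.9987416 * 0.9905737
k_eff = 1.3228

1.3228


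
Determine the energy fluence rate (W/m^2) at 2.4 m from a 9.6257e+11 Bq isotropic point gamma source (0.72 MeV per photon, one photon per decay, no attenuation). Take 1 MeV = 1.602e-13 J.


psi = A * E * 1.602e-13 / (4*pi*r^2)
psi = 9.6257e+11 * 0.72 * 1.602e-13 / (4*pi*2.4^2)
psi = 0.0015339 W/m^2

0.0015339


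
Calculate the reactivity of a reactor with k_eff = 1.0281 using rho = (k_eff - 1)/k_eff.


rho = (k_eff - 1) / k_eff
rho = (1.0281 - 1) / 1.0281
rho = 0.027332

0.027332


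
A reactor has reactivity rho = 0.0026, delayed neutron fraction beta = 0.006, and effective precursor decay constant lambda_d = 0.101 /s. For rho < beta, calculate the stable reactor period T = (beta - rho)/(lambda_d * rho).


T = (beta - rho) / (lambda_d * rho)
T = (0.006 - 0.0026) / (0.101 * 0.0026)
T = 12.947 s

12.947


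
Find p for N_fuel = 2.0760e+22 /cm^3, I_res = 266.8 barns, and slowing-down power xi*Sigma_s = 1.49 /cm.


p = exp(-N * I * 1e-24 / (xi*Sigma_s))
p = exp(-2.0760e+22 * 266.8 * 1e-24 / 1.49)
p = 0.024300

0.024300


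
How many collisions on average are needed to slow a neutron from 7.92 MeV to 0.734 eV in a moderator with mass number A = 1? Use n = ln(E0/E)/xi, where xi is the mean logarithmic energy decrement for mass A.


xi = 1 + (A-1)^2/(2A)*ln((A-1)/(A+1)) = 1 (for A = 1)
n = ln(E0/E) / xi
n = ln(7.92e6 / 0.734) / 1
n = ln(1.079019e+07) / 1 = 16.194

16.194


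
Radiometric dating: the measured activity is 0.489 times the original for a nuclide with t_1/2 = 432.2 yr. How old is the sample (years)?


lambda = ln(2) / t_half = ln(2) / 432.2 = 0.001603765 /yr
t = -ln(A/A0) / lambda
t = -ln(0.489) / 0.001603765
t = 446.07 yr

446.07


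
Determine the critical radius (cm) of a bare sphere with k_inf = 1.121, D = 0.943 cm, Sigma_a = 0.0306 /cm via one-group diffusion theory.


L^2 = D / Sigma_a = 0.943 / 0.0306 = 30.81699 cm^2
B_m^2 = (k_inf - 1) / L^2 = (1.121 - 1) / 30.81699 = 0.003926406 /cm^2
For a bare sphere: B_g = pi/R, so R_c = pi / sqrt(B_m^2)
R_c = pi / sqrt(0.003926406) = 50.136 cm

50.136


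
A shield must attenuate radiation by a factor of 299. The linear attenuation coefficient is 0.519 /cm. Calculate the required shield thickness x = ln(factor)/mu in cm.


x = ln(factor) / mu
x = ln(299) / 0.519
x = 10.984 cm

10.984


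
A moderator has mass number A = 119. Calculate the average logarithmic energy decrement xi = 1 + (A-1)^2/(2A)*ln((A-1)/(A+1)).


xi = 1 + (A-1)^2/(2A) * ln((A-1)/(A+1))
xi = 1 + (119-1)^2/(2*119) * ln((119-1)/(119 +1))
xi = 0.016713

0.016713


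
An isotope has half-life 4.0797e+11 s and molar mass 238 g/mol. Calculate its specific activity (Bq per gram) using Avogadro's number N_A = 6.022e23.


lambda = ln(2) / t_half = ln(2) / 4.0797e+11 = 1.699015e-12 /s
SA = lambda * N_A / M
SA = 1.699015e-12 * 6.022e23 / 238
SA = 4.2989e+09 Bq/g

4.2989e+09


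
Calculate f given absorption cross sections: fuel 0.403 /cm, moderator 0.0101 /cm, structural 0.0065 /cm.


f = Sigma_a_fuel / (Sigma_a_fuel + Sigma_a_mod + Sigma_a_other)
f = 0.403 / (0.403 + 0.0101 + 0.0065)
f = 0.96044

0.96044


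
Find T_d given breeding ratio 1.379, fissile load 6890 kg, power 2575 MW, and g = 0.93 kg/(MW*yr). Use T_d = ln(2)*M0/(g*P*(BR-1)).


Breeding gain G = BR - 1 = 1.379 - 1 = 0.379
Fissile production rate = g * P * G = 0.93 * 2575 * 0.379 = 907.61025 kg/yr
T_d = ln(2) * M0 / (g * P * G)
T_d = ln(2) * 6890 / 907.61025 = 5.2619 yr

5.2619


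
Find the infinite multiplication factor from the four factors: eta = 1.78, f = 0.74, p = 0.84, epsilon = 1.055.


k_inf = eta * f * p * epsilon
k_inf = 1.78 * 0.74 * 0.84 * 1.055
k_inf = 1.1673

1.1673


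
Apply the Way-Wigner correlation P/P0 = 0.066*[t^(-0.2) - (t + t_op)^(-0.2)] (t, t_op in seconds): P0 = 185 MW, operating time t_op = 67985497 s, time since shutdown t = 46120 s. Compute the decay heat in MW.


P/P0 = 0.066 * [t^(-0.2) - (t + t_op)^(-0.2)]
P/P0 = 0.066 * [46120^(-0.2) - (46120 + 67985497)^(-0.2)]
P/P0 = 0.066 * [0.1167407 - 0.02713050] = 0.005914273
P = 185 * 0.005914273 = 1.0941 MW

1.0941


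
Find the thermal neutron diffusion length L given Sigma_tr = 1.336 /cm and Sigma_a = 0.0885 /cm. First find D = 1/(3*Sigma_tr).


D = 1 / (3 * Sigma_tr) = 1 / (3 * 1.336) = 0.2495010 cm
L = sqrt(D / Sigma_a)
L = sqrt(0.2495010 / 0.0885)
L = 1.6791 cm

1.6791


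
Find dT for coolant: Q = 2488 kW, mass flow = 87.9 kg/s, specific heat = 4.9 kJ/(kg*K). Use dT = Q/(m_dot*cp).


dT = Q / (m_dot * cp)
dT = 2488 / (87.9 * 4.9)
dT = 5.7765 C

5.7765


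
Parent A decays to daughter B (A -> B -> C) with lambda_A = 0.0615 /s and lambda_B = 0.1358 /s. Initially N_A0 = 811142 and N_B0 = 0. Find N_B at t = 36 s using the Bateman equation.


N_B(t) = lambda_A * N_A0 / (lambda_B - lambda_A) * [exp(-lambda_A*t) - exp(-lambda_B*t)]
exp(-0.0615*36) = 0.1092627; exp(-0.1358*36) = 0.007530454
N_B = 0.0615 * 811142 / (0.1358 - 0.0615) * (0.1092627 - 0.007530454)
N_B = 68303

68303


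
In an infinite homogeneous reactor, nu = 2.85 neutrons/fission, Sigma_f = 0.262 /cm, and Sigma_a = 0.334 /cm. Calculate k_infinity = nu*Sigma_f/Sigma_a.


k_inf = nu * Sigma_f / Sigma_a
k_inf = 2.85 * 0.262 / 0.334
k_inf = 2.2356

2.2356


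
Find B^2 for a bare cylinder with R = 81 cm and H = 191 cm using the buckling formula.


B^2 = (2.405/R)^2 + (pi/H)^2
B^2 = (2.405/81)^2 + (pi/191)^2
B^2 = 0.0011521 /cm^2

0.0011521


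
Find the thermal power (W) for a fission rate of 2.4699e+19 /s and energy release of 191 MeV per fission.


P = fission_rate * E_MeV * 1.602e-13
P = 2.4699e+19 * 191 * 1.602e-13
P = 7.5574e+08 W

7.5574e+08


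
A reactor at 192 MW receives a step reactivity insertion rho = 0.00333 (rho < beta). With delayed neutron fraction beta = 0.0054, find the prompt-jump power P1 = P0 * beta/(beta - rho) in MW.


P1/P0 = beta / (beta - rho)
P1/P0 = 0.0054 / (0.0054 - 0.00333) = 2.608696
P1 = 192 * 2.608696 = 500.87 MW

500.87
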